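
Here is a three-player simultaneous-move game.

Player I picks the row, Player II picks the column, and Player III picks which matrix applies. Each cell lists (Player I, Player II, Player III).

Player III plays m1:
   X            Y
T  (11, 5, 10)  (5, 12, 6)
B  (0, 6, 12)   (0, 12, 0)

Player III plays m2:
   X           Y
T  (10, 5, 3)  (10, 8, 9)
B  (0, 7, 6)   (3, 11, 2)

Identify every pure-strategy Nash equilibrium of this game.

The unique pure-strategy Nash equilibrium is (T, Y, m2).

Player I against (X, m1): payoffs 11, 0 → best response T.
Player I against (X, m2): payoffs 10, 0 → best response T.
Player I against (Y, m1): payoffs 5, 0 → best response T.
Player I against (Y, m2): payoffs 10, 3 → best response T.
Player II against (T, m1): payoffs 5, 12 → best response Y.
Player II against (T, m2): payoffs 5, 8 → best response Y.
Player II against (B, m1): payoffs 6, 12 → best response Y.
Player II against (B, m2): payoffs 7, 11 → best response Y.
Player III against (T, X): payoffs 10, 3 → best response m1.
Player III against (T, Y): payoffs 6, 9 → best response m2.
Player III against (B, X): payoffs 12, 6 → best response m1.
Player III against (B, Y): payoffs 0, 2 → best response m2.
Mutual best responses: (T, Y, m2).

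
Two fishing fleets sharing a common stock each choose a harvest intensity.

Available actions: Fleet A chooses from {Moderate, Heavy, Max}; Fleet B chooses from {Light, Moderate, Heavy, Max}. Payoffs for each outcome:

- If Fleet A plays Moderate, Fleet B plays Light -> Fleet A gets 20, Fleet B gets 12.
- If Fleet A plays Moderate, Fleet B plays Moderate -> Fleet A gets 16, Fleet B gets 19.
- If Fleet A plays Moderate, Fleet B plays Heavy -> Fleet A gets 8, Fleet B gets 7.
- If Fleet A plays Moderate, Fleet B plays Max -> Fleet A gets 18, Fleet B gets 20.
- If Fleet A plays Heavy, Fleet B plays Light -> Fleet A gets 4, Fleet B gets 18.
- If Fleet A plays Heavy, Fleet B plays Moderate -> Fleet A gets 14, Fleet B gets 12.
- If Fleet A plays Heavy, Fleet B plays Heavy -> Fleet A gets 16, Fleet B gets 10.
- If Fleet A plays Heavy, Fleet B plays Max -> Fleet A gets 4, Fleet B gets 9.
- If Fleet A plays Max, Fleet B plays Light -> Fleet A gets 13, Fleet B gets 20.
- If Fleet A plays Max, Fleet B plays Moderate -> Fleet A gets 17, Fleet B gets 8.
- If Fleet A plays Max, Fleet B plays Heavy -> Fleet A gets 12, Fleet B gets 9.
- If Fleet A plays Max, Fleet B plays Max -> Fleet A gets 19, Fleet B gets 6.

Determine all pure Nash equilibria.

none

For each player, find the best response to each opponent profile; mutual best responses are the pure NE.
Fleet A against Light: payoffs 20, 4, 13 → best response Moderate.
Fleet A against Moderate: payoffs 16, 14, 17 → best response Max.
Fleet A against Heavy: payoffs 8, 16, 12 → best response Heavy.
Fleet A against Max: payoffs 18, 4, 19 → best response Max.
Fleet B against Moderate: payoffs 12, 19, 7, 20 → best response Max.
Fleet B against Heavy: payoffs 18, 12, 10, 9 → best response Light.
Fleet B against Max: payoffs 20, 8, 9, 6 → best response Light.
No profile is a mutual best response for all players.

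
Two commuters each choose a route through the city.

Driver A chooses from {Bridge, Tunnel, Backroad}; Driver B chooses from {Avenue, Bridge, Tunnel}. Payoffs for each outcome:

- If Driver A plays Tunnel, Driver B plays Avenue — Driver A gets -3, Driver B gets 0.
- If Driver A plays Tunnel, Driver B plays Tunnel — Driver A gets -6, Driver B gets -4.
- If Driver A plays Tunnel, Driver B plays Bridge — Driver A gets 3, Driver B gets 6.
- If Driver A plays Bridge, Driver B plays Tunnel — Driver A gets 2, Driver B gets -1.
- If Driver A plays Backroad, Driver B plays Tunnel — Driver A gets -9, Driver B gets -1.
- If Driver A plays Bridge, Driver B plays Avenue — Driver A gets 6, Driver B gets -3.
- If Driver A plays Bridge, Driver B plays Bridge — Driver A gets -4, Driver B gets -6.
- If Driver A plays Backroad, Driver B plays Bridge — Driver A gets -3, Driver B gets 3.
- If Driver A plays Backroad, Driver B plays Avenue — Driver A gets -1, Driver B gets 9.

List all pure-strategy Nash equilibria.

(Bridge, Avenue): Driver B can switch to Tunnel (-3 → -1). Not NE.
(Bridge, Bridge): Driver A can switch to Tunnel (-4 → 3). Not NE.
(Bridge, Tunnel): Driver A gets 2, best alternative -6; Driver B gets -1, best alternative -3. No profitable deviation — NE.
(Tunnel, Avenue): Driver A can switch to Bridge (-3 → 6). Not NE.
(Tunnel, Bridge): Driver A gets 3, best alternative -3; Driver B gets 6, best alternative 0. No profitable deviation — NE.
(Tunnel, Tunnel): Driver A can switch to Bridge (-6 → 2). Not NE.
(Backroad, Avenue): Driver A can switch to Bridge (-1 → 6). Not NE.
(Backroad, Bridge): Driver A can switch to Tunnel (-3 → 3). Not NE.
(Backroad, Tunnel): Driver A can switch to Bridge (-9 → 2). Not NE.

(Bridge, Tunnel), (Tunnel, Bridge)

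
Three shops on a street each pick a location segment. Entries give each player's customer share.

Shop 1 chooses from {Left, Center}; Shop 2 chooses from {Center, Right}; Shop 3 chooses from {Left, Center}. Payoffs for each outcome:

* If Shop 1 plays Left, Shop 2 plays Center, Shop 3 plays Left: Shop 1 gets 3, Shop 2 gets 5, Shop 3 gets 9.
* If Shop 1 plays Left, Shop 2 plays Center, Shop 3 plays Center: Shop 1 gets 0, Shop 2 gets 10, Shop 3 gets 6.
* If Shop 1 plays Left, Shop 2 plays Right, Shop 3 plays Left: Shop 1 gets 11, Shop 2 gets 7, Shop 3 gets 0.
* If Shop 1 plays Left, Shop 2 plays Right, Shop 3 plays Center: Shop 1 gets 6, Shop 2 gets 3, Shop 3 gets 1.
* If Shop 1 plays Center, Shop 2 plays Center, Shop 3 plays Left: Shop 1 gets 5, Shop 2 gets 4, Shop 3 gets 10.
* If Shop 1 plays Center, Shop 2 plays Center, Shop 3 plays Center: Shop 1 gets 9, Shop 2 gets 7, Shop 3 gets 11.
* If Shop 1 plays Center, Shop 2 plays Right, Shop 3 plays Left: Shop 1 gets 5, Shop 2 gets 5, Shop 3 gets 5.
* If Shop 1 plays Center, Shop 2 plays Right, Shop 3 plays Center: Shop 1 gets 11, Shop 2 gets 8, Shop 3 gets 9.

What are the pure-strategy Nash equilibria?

Shop 1 against (Center, Left): payoffs 3, 5 → best response Center.
Shop 1 against (Center, Center): payoffs 0, 9 → best response Center.
Shop 1 against (Right, Left): payoffs 11, 5 → best response Left.
Shop 1 against (Right, Center): payoffs 6, 11 → best response Center.
Shop 2 against (Left, Left): payoffs 5, 7 → best response Right.
Shop 2 against (Left, Center): payoffs 10, 3 → best response Center.
Shop 2 against (Center, Left): payoffs 4, 5 → best response Right.
Shop 2 against (Center, Center): payoffs 7, 8 → best response Right.
Shop 3 against (Left, Center): payoffs 9, 6 → best response Left.
Shop 3 against (Left, Right): payoffs 0, 1 → best response Center.
Shop 3 against (Center, Center): payoffs 10, 11 → best response Center.
Shop 3 against (Center, Right): payoffs 5, 9 → best response Center.
Mutual best responses: (Center, Right, Center).

(Center, Right, Center)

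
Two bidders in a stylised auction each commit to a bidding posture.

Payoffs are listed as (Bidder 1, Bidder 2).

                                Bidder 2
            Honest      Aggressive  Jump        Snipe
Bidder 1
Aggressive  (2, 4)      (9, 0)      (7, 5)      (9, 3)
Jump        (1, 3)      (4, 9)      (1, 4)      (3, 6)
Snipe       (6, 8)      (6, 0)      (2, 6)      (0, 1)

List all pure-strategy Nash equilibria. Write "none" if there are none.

The pure Nash equilibria are (Aggressive, Jump) and (Snipe, Honest).

Bidder 1 against Honest: payoffs 2, 1, 6 → best response Snipe.
Bidder 1 against Aggressive: payoffs 9, 4, 6 → best response Aggressive.
Bidder 1 against Jump: payoffs 7, 1, 2 → best response Aggressive.
Bidder 1 against Snipe: payoffs 9, 3, 0 → best response Aggressive.
Bidder 2 against Aggressive: payoffs 4, 0, 5, 3 → best response Jump.
Bidder 2 against Jump: payoffs 3, 9, 4, 6 → best response Aggressive.
Bidder 2 against Snipe: payoffs 8, 0, 6, 1 → best response Honest.
Mutual best responses: (Aggressive, Jump); (Snipe, Honest).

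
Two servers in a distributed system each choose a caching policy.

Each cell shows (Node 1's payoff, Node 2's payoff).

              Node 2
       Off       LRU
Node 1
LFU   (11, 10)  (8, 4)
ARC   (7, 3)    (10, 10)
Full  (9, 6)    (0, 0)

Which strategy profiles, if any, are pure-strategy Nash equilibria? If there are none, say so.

(LFU, Off): Node 1 gets 11, best alternative 9; Node 2 gets 10, best alternative 4. No profitable deviation — NE.
(LFU, LRU): Node 1 can switch to ARC (8 → 10). Not NE.
(ARC, Off): Node 1 can switch to LFU (7 → 11). Not NE.
(ARC, LRU): Node 1 gets 10, best alternative 8; Node 2 gets 10, best alternative 3. No profitable deviation — NE.
(Full, Off): Node 1 can switch to LFU (9 → 11). Not NE.
(Full, LRU): Node 1 can switch to LFU (0 → 8). Not NE.

The pure Nash equilibria are (LFU, Off), (ARC, LRU).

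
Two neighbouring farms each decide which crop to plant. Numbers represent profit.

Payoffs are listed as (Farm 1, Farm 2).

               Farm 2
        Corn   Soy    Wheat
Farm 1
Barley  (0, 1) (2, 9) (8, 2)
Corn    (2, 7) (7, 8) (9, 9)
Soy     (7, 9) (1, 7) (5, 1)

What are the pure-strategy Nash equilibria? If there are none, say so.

For each strategy profile, look for a profitable unilateral deviation.
(Barley, Corn): Farm 1 can switch to Corn (0 → 2). Not NE.
(Barley, Soy): Farm 1 can switch to Corn (2 → 7). Not NE.
(Barley, Wheat): Farm 1 can switch to Corn (8 → 9). Not NE.
(Corn, Corn): Farm 1 can switch to Soy (2 → 7). Not NE.
(Corn, Soy): Farm 2 can switch to Wheat (8 → 9). Not NE.
(Corn, Wheat): Farm 1 gets 9, best alternative 8; Farm 2 gets 9, best alternative 8. No profitable deviation — NE.
(Soy, Corn): Farm 1 gets 7, best alternative 2; Farm 2 gets 9, best alternative 7. No profitable deviation — NE.
(Soy, Soy): Farm 1 can switch to Barley (1 → 2). Not NE.
(Soy, Wheat): Farm 1 can switch to Barley (5 → 8). Not NE.

Pure-strategy Nash equilibria: (Corn, Wheat), (Soy, Corn)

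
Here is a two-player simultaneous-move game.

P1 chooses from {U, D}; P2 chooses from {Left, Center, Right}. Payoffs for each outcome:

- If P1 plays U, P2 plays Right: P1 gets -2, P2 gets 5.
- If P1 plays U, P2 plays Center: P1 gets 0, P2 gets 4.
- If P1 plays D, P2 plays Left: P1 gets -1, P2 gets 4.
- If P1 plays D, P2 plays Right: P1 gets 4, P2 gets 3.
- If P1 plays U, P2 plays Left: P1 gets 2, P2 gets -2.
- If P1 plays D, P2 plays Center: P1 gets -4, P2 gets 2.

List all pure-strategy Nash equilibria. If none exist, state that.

Mark each player's best response to every combination of opponents' strategies; a profile where every player is best-responding is a pure Nash equilibrium.
P1 against Left: payoffs 2, -1 → best response U.
P1 against Center: payoffs 0, -4 → best response U.
P1 against Right: payoffs -2, 4 → best response D.
P2 against U: payoffs -2, 4, 5 → best response Right.
P2 against D: payoffs 4, 2, 3 → best response Left.
No profile is a mutual best response for all players.

No pure-strategy Nash equilibrium.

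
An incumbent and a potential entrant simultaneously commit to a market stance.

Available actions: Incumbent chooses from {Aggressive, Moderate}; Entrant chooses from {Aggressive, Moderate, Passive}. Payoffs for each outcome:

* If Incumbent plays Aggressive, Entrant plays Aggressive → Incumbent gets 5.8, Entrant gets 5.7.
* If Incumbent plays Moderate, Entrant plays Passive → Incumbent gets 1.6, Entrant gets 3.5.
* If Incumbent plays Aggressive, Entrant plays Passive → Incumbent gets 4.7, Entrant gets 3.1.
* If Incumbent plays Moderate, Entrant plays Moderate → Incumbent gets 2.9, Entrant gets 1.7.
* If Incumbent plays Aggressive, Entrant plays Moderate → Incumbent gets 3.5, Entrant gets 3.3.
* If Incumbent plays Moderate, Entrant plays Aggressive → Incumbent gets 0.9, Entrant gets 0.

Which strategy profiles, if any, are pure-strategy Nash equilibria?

(Aggressive, Aggressive): Incumbent gets 5.8, best alternative 0.9; Entrant gets 5.7, best alternative 3.3. No profitable deviation — NE.
(Aggressive, Moderate): Entrant can switch to Aggressive (3.3 → 5.7). Not NE.
(Aggressive, Passive): Entrant can switch to Aggressive (3.1 → 5.7). Not NE.
(Moderate, Aggressive): Incumbent can switch to Aggressive (0.9 → 5.8). Not NE.
(Moderate, Moderate): Incumbent can switch to Aggressive (2.9 → 3.5). Not NE.
(Moderate, Passive): Incumbent can switch to Aggressive (1.6 → 4.7). Not NE.

Pure NE: (Aggressive, Aggressive)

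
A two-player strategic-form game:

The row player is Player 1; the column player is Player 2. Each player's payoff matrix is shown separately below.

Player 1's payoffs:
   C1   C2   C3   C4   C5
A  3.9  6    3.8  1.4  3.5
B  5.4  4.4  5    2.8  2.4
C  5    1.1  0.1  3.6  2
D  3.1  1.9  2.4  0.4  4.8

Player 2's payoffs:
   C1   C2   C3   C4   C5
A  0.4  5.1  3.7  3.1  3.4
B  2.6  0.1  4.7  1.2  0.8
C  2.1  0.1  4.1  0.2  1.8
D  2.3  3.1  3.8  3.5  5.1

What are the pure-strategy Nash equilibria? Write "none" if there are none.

(A, C1): Player 1 can switch to B (3.9 → 5.4). Not NE.
(A, C2): Player 1 gets 6, best alternative 4.4; Player 2 gets 5.1, best alternative 3.7. No profitable deviation — NE.
(A, C3): Player 1 can switch to B (3.8 → 5). Not NE.
(A, C4): Player 1 can switch to B (1.4 → 2.8). Not NE.
(A, C5): Player 1 can switch to D (3.5 → 4.8). Not NE.
(B, C1): Player 2 can switch to C3 (2.6 → 4.7). Not NE.
(B, C2): Player 1 can switch to A (4.4 → 6). Not NE.
(B, C3): Player 1 gets 5, best alternative 3.8; Player 2 gets 4.7, best alternative 2.6. No profitable deviation — NE.
(B, C4): Player 1 can switch to C (2.8 → 3.6). Not NE.
(B, C5): Player 1 can switch to A (2.4 → 3.5). Not NE.
(C, C1): Player 1 can switch to B (5 → 5.4). Not NE.
(C, C2): Player 1 can switch to A (1.1 → 6). Not NE.
(C, C3): Player 1 can switch to A (0.1 → 3.8). Not NE.
(C, C4): Player 2 can switch to C1 (0.2 → 2.1). Not NE.
(D, C5): Player 1 gets 4.8, best alternative 3.5; Player 2 gets 5.1, best alternative 3.8. No profitable deviation — NE.
(The remaining 5 profiles each have a profitable deviation by the same check.)

(A, C2) and (B, C3) and (D, C5)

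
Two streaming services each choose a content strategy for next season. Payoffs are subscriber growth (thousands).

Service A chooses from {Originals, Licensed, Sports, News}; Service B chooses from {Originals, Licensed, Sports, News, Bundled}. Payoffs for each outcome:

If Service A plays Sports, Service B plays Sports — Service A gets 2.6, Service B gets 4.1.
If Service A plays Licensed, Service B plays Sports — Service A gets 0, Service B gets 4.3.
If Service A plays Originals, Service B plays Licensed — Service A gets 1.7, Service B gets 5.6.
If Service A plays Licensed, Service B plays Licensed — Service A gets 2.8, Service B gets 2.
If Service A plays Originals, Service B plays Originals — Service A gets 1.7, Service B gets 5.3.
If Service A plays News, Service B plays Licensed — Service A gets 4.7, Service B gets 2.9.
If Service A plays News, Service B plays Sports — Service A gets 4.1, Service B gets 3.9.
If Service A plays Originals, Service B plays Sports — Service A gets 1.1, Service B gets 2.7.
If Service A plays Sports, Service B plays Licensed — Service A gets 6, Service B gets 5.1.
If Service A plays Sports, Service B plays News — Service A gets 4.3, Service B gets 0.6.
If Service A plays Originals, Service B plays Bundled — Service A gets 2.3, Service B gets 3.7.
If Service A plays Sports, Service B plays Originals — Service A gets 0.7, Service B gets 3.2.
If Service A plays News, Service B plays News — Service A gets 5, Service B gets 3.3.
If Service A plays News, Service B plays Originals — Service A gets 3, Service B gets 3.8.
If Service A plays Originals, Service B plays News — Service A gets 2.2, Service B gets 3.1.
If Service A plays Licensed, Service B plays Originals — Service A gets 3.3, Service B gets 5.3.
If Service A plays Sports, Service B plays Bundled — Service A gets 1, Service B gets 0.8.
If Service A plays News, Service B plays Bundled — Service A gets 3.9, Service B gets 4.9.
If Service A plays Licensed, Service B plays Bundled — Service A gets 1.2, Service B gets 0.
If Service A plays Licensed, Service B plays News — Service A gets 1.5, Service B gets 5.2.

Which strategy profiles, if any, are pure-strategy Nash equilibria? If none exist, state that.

Service A against Originals: payoffs 1.7, 3.3, 0.7, 3 → best response Licensed.
Service A against Licensed: payoffs 1.7, 2.8, 6, 4.7 → best response Sports.
Service A against Sports: payoffs 1.1, 0, 2.6, 4.1 → best response News.
Service A against News: payoffs 2.2, 1.5, 4.3, 5 → best response News.
Service A against Bundled: payoffs 2.3, 1.2, 1, 3.9 → best response News.
Service B against Originals: payoffs 5.3, 5.6, 2.7, 3.1, 3.7 → best response Licensed.
Service B against Licensed: payoffs 5.3, 2, 4.3, 5.2, 0 → best response Originals.
Service B against Sports: payoffs 3.2, 5.1, 4.1, 0.6, 0.8 → best response Licensed.
Service B against News: payoffs 3.8, 2.9, 3.9, 3.3, 4.9 → best response Bundled.
Mutual best responses: (Licensed, Originals); (Sports, Licensed); (News, Bundled).

The pure Nash equilibria are (Licensed, Originals); (Sports, Licensed); (News, Bundled).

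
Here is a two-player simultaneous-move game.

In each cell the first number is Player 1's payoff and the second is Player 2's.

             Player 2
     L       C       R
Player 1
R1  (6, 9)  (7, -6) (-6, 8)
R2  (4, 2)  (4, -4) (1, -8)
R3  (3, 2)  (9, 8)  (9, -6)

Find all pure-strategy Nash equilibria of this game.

(R1, L), (R3, C)

(R1, L): Player 1 gets 6, best alternative 4; Player 2 gets 9, best alternative 8. No profitable deviation — NE.
(R1, C): Player 1 can switch to R3 (7 → 9). Not NE.
(R1, R): Player 1 can switch to R2 (-6 → 1). Not NE.
(R2, L): Player 1 can switch to R1 (4 → 6). Not NE.
(R2, C): Player 1 can switch to R1 (4 → 7). Not NE.
(R2, R): Player 1 can switch to R3 (1 → 9). Not NE.
(R3, L): Player 1 can switch to R1 (3 → 6). Not NE.
(R3, C): Player 1 gets 9, best alternative 7; Player 2 gets 8, best alternative 2. No profitable deviation — NE.
(The remaining 1 profile has a profitable deviation by the same check.)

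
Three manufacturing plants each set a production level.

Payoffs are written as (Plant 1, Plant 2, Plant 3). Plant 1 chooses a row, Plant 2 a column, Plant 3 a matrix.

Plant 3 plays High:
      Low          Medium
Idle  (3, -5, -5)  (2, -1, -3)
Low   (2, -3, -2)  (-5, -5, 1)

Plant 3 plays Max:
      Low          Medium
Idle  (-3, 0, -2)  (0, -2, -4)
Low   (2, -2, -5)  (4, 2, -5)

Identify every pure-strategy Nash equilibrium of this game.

Mark each player's best response to every combination of opponents' strategies; a profile where every player is best-responding is a pure Nash equilibrium.
Plant 1 against (Low, High): payoffs 3, 2 → best response Idle.
Plant 1 against (Low, Max): payoffs -3, 2 → best response Low.
Plant 1 against (Medium, High): payoffs 2, -5 → best response Idle.
Plant 1 against (Medium, Max): payoffs 0, 4 → best response Low.
Plant 2 against (Idle, High): payoffs -5, -1 → best response Medium.
Plant 2 against (Idle, Max): payoffs 0, -2 → best response Low.
Plant 2 against (Low, High): payoffs -3, -5 → best response Low.
Plant 2 against (Low, Max): payoffs -2, 2 → best response Medium.
Plant 3 against (Idle, Low): payoffs -5, -2 → best response Max.
Plant 3 against (Idle, Medium): payoffs -3, -4 → best response High.
Plant 3 against (Low, Low): payoffs -2, -5 → best response High.
Plant 3 against (Low, Medium): payoffs 1, -5 → best response High.
Mutual best responses: (Idle, Medium, High).

The unique pure-strategy Nash equilibrium is (Idle, Medium, High).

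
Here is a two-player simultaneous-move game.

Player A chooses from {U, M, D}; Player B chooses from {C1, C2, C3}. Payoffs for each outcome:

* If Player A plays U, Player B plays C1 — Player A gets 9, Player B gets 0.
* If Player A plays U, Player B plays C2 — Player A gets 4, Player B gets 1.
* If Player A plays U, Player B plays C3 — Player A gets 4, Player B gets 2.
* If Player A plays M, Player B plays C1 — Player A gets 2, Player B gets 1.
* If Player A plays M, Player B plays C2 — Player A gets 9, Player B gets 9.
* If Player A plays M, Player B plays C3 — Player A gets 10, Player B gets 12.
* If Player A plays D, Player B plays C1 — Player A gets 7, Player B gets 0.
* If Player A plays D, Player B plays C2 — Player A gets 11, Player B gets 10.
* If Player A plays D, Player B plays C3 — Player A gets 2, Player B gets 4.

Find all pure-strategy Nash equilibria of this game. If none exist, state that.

The pure Nash equilibria are (M, C3), (D, C2).

Player A against C1: payoffs 9, 2, 7 → best response U.
Player A against C2: payoffs 4, 9, 11 → best response D.
Player A against C3: payoffs 4, 10, 2 → best response M.
Player B against U: payoffs 0, 1, 2 → best response C3.
Player B against M: payoffs 1, 9, 12 → best response C3.
Player B against D: payoffs 0, 10, 4 → best response C2.
Mutual best responses: (M, C3); (D, C2).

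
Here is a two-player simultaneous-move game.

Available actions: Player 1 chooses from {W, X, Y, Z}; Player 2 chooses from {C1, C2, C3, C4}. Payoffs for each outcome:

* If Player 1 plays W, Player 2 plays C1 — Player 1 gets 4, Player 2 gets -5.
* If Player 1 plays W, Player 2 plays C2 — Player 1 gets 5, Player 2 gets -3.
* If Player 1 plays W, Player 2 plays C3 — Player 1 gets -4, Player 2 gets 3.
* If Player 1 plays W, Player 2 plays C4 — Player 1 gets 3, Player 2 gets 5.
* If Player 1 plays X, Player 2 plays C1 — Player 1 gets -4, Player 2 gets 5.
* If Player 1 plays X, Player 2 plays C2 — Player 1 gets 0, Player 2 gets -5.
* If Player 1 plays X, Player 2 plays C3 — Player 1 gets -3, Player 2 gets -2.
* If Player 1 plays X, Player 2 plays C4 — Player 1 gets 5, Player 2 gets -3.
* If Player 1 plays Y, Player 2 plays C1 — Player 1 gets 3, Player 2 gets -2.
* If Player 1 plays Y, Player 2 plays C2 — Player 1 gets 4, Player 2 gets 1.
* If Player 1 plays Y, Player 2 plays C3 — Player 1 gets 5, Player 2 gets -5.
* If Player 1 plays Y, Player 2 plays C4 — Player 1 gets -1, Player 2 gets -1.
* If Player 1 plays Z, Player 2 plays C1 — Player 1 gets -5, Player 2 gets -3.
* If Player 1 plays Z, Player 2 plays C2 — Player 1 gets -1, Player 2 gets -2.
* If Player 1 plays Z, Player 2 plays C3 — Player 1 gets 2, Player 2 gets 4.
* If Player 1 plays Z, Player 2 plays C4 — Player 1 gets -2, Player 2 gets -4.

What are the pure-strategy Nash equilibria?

none

(W, C1): Player 2 can switch to C2 (-5 → -3). Not NE.
(W, C2): Player 2 can switch to C3 (-3 → 3). Not NE.
(W, C3): Player 1 can switch to X (-4 → -3). Not NE.
(W, C4): Player 1 can switch to X (3 → 5). Not NE.
(X, C1): Player 1 can switch to W (-4 → 4). Not NE.
(X, C2): Player 1 can switch to W (0 → 5). Not NE.
(X, C3): Player 1 can switch to Y (-3 → 5). Not NE.
(X, C4): Player 2 can switch to C1 (-3 → 5). Not NE.
(The remaining 8 profiles each have a profitable deviation by the same check.)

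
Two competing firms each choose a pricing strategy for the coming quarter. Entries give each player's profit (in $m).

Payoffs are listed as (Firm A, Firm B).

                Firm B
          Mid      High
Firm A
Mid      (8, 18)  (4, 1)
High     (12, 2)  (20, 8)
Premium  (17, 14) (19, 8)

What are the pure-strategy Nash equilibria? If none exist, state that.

For each player, find the best response to each opponent profile; mutual best responses are the pure NE.
Firm A against Mid: payoffs 8, 12, 17 → best response Premium.
Firm A against High: payoffs 4, 20, 19 → best response High.
Firm B against Mid: payoffs 18, 1 → best response Mid.
Firm B against High: payoffs 2, 8 → best response High.
Firm B against Premium: payoffs 14, 8 → best response Mid.
Mutual best responses: (High, High); (Premium, Mid).

(High, High) and (Premium, Mid)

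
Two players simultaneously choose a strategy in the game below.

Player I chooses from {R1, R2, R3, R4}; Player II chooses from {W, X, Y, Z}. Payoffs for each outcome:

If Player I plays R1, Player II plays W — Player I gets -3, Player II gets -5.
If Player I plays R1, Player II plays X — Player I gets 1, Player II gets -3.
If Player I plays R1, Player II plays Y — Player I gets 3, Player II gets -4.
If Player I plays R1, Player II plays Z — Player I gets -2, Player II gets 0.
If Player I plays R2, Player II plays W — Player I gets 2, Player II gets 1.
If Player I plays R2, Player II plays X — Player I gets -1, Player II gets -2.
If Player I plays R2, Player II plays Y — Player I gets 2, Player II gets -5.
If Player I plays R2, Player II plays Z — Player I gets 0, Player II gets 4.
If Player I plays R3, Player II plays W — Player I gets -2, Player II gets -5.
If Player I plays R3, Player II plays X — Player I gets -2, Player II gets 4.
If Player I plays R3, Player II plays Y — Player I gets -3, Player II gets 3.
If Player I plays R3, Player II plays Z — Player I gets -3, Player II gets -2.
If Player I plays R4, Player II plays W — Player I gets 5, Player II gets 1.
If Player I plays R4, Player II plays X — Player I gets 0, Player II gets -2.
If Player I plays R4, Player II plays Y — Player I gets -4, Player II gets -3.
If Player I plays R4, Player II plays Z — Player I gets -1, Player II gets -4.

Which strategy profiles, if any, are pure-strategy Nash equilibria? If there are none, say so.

For each strategy profile, look for a profitable unilateral deviation.
(R1, W): Player I can switch to R2 (-3 → 2). Not NE.
(R1, X): Player II can switch to Z (-3 → 0). Not NE.
(R1, Y): Player II can switch to X (-4 → -3). Not NE.
(R1, Z): Player I can switch to R2 (-2 → 0). Not NE.
(R2, W): Player I can switch to R4 (2 → 5). Not NE.
(R2, X): Player I can switch to R1 (-1 → 1). Not NE.
(R2, Y): Player I can switch to R1 (2 → 3). Not NE.
(R2, Z): Player I gets 0, best alternative -1; Player II gets 4, best alternative 1. No profitable deviation — NE.
(R3, W): Player I can switch to R2 (-2 → 2). Not NE.
(R4, W): Player I gets 5, best alternative 2; Player II gets 1, best alternative -2. No profitable deviation — NE.
(The remaining 6 profiles each have a profitable deviation by the same check.)

Pure-strategy Nash equilibria: (R2, Z) and (R4, W)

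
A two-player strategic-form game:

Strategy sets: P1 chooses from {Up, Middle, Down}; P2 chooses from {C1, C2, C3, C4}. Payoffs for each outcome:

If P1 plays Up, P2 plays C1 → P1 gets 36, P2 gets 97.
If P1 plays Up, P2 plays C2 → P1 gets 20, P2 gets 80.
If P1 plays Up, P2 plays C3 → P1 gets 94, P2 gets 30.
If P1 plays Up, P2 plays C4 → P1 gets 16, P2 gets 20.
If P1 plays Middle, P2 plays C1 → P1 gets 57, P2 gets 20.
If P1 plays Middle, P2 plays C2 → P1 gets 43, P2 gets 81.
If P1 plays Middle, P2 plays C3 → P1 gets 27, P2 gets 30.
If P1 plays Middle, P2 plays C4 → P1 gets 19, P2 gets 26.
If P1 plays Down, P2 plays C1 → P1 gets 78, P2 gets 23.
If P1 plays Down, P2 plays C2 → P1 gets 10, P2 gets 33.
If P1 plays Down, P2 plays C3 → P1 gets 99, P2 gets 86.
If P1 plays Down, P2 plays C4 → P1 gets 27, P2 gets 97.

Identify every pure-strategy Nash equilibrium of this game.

For each strategy profile, look for a profitable unilateral deviation.
(Up, C1): P1 can switch to Middle (36 → 57). Not NE.
(Up, C2): P1 can switch to Middle (20 → 43). Not NE.
(Up, C3): P1 can switch to Down (94 → 99). Not NE.
(Up, C4): P1 can switch to Middle (16 → 19). Not NE.
(Middle, C1): P1 can switch to Down (57 → 78). Not NE.
(Middle, C2): P1 gets 43, best alternative 20; P2 gets 81, best alternative 30. No profitable deviation — NE.
(Middle, C3): P1 can switch to Up (27 → 94). Not NE.
(Middle, C4): P1 can switch to Down (19 → 27). Not NE.
(Down, C1): P2 can switch to C2 (23 → 33). Not NE.
(Down, C4): P1 gets 27, best alternative 19; P2 gets 97, best alternative 86. No profitable deviation — NE.
(The remaining 2 profiles each have a profitable deviation by the same check.)

The pure Nash equilibria are (Middle, C2), (Down, C4).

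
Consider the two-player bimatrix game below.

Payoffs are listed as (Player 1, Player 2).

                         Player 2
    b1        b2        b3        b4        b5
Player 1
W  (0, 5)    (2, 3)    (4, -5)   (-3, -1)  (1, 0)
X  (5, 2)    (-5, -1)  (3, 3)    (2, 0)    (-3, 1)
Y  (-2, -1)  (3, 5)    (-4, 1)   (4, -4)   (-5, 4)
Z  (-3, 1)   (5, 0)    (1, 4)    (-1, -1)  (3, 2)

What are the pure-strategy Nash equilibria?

There is no pure-strategy Nash equilibrium.

Player 1 against b1: payoffs 0, 5, -2, -3 → best response X.
Player 1 against b2: payoffs 2, -5, 3, 5 → best response Z.
Player 1 against b3: payoffs 4, 3, -4, 1 → best response W.
Player 1 against b4: payoffs -3, 2, 4, -1 → best response Y.
Player 1 against b5: payoffs 1, -3, -5, 3 → best response Z.
Player 2 against W: payoffs 5, 3, -5, -1, 0 → best response b1.
Player 2 against X: payoffs 2, -1, 3, 0, 1 → best response b3.
Player 2 against Y: payoffs -1, 5, 1, -4, 4 → best response b2.
Player 2 against Z: payoffs 1, 0, 4, -1, 2 → best response b3.
No profile is a mutual best response for all players.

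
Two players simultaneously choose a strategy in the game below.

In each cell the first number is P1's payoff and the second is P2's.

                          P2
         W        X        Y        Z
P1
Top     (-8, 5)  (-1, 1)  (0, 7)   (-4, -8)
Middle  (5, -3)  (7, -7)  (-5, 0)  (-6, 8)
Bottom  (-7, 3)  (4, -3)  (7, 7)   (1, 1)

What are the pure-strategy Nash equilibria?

(Bottom, Y)

Mark each player's best response to every combination of opponents' strategies; a profile where every player is best-responding is a pure Nash equilibrium.
P1 against W: payoffs -8, 5, -7 → best response Middle.
P1 against X: payoffs -1, 7, 4 → best response Middle.
P1 against Y: payoffs 0, -5, 7 → best response Bottom.
P1 against Z: payoffs -4, -6, 1 → best response Bottom.
P2 against Top: payoffs 5, 1, 7, -8 → best response Y.
P2 against Middle: payoffs -3, -7, 0, 8 → best response Z.
P2 against Bottom: payoffs 3, -3, 7, 1 → best response Y.
Mutual best responses: (Bottom, Y).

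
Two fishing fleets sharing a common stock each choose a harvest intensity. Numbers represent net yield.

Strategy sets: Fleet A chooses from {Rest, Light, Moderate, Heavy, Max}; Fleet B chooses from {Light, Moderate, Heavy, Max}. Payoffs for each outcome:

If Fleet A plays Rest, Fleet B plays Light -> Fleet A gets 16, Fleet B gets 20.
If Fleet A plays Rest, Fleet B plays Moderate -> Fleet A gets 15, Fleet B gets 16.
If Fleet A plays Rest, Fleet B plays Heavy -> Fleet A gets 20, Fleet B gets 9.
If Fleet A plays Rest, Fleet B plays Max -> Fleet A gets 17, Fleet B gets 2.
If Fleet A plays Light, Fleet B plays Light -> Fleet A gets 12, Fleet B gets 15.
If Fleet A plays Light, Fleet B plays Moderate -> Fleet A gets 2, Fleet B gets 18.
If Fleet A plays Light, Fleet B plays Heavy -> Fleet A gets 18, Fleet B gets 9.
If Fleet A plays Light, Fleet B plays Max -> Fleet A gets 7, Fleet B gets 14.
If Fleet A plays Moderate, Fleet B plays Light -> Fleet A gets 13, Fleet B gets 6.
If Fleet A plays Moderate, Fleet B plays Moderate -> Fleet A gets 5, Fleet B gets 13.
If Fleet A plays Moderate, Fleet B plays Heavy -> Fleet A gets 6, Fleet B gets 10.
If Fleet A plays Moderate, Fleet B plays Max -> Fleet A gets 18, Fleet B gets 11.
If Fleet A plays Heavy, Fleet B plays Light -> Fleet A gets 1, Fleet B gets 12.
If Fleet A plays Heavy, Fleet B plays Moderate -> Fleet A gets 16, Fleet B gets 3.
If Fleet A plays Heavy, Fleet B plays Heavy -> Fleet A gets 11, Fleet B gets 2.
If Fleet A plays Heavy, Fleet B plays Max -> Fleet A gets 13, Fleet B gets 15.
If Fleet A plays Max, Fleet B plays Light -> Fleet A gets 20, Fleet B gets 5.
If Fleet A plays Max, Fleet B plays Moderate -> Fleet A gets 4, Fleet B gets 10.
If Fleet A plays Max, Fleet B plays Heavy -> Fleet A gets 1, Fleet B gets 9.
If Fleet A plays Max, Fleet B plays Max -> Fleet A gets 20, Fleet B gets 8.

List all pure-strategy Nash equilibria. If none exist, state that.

Fleet A against Light: payoffs 16, 12, 13, 1, 20 → best response Max.
Fleet A against Moderate: payoffs 15, 2, 5, 16, 4 → best response Heavy.
Fleet A against Heavy: payoffs 20, 18, 6, 11, 1 → best response Rest.
Fleet A against Max: payoffs 17, 7, 18, 13, 20 → best response Max.
Fleet B against Rest: payoffs 20, 16, 9, 2 → best response Light.
Fleet B against Light: payoffs 15, 18, 9, 14 → best response Moderate.
Fleet B against Moderate: payoffs 6, 13, 10, 11 → best response Moderate.
Fleet B against Heavy: payoffs 12, 3, 2, 15 → best response Max.
Fleet B against Max: payoffs 5, 10, 9, 8 → best response Moderate.
No profile is a mutual best response for all players.

No pure-strategy Nash equilibrium.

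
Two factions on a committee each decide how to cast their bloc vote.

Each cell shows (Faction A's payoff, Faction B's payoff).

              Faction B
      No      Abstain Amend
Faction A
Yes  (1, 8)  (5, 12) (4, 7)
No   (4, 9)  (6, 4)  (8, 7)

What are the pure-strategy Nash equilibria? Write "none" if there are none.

(Yes, No): Faction A can switch to No (1 → 4). Not NE.
(Yes, Abstain): Faction A can switch to No (5 → 6). Not NE.
(Yes, Amend): Faction A can switch to No (4 → 8). Not NE.
(No, No): Faction A gets 4, best alternative 1; Faction B gets 9, best alternative 7. No profitable deviation — NE.
(No, Abstain): Faction B can switch to No (4 → 9). Not NE.
(No, Amend): Faction B can switch to No (7 → 9). Not NE.

Pure NE: (No, No)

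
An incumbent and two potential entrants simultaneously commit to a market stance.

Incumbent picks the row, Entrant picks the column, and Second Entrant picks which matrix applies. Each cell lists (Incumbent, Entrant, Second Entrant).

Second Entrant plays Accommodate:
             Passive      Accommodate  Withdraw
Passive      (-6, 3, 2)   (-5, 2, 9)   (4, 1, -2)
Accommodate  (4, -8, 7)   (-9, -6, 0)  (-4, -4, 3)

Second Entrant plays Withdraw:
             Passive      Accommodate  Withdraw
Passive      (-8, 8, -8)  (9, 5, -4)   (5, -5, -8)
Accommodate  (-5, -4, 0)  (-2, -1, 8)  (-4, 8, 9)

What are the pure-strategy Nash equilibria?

For each strategy profile, look for a profitable unilateral deviation.
(Passive, Passive, Accommodate): Incumbent can switch to Accommodate (-6 → 4). Not NE.
(Passive, Passive, Withdraw): Incumbent can switch to Accommodate (-8 → -5). Not NE.
(Passive, Accommodate, Accommodate): Entrant can switch to Passive (2 → 3). Not NE.
(Passive, Accommodate, Withdraw): Entrant can switch to Passive (5 → 8). Not NE.
(Passive, Withdraw, Accommodate): Entrant can switch to Passive (1 → 3). Not NE.
(Passive, Withdraw, Withdraw): Entrant can switch to Passive (-5 → 8). Not NE.
(Accommodate, Passive, Accommodate): Entrant can switch to Accommodate (-8 → -6). Not NE.
(Accommodate, Passive, Withdraw): Entrant can switch to Accommodate (-4 → -1). Not NE.
(Accommodate, Accommodate, Accommodate): Incumbent can switch to Passive (-9 → -5). Not NE.
(Accommodate, Accommodate, Withdraw): Incumbent can switch to Passive (-2 → 9). Not NE.
(The remaining 2 profiles each have a profitable deviation by the same check.)

This game has no pure Nash equilibrium.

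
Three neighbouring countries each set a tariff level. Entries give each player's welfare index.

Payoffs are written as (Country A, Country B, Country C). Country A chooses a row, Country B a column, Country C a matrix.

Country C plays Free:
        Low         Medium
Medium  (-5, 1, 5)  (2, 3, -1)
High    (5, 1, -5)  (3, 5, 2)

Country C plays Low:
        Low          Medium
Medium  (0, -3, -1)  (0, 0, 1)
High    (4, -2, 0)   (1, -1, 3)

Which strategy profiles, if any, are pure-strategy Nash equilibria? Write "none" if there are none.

(High, Medium, Low)

(Medium, Low, Free): Country A can switch to High (-5 → 5). Not NE.
(Medium, Low, Low): Country A can switch to High (0 → 4). Not NE.
(Medium, Medium, Free): Country A can switch to High (2 → 3). Not NE.
(Medium, Medium, Low): Country A can switch to High (0 → 1). Not NE.
(High, Low, Free): Country B can switch to Medium (1 → 5). Not NE.
(High, Low, Low): Country B can switch to Medium (-2 → -1). Not NE.
(High, Medium, Free): Country C can switch to Low (2 → 3). Not NE.
(High, Medium, Low): Country A gets 1, best alternative 0; Country B gets -1, best alternative -2; Country C gets 3, best alternative 2. No profitable deviation — NE.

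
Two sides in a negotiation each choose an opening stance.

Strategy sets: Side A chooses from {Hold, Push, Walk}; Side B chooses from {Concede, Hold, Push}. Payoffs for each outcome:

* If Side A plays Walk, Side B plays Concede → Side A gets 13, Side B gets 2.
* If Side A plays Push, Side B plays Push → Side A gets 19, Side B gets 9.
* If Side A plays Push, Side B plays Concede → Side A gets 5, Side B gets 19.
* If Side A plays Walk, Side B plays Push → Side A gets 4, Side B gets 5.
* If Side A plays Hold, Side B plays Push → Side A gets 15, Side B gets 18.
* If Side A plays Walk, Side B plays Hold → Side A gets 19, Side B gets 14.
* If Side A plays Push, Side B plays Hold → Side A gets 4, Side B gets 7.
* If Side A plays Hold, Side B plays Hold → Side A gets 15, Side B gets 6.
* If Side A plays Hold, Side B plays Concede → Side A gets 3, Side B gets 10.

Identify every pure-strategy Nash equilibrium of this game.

The unique pure-strategy Nash equilibrium is (Walk, Hold).

(Hold, Concede): Side A can switch to Push (3 → 5). Not NE.
(Hold, Hold): Side A can switch to Walk (15 → 19). Not NE.
(Hold, Push): Side A can switch to Push (15 → 19). Not NE.
(Push, Concede): Side A can switch to Walk (5 → 13). Not NE.
(Push, Hold): Side A can switch to Hold (4 → 15). Not NE.
(Push, Push): Side B can switch to Concede (9 → 19). Not NE.
(Walk, Concede): Side B can switch to Hold (2 → 14). Not NE.
(Walk, Hold): Side A gets 19, best alternative 15; Side B gets 14, best alternative 5. No profitable deviation — NE.
(Walk, Push): Side A can switch to Hold (4 → 15). Not NE.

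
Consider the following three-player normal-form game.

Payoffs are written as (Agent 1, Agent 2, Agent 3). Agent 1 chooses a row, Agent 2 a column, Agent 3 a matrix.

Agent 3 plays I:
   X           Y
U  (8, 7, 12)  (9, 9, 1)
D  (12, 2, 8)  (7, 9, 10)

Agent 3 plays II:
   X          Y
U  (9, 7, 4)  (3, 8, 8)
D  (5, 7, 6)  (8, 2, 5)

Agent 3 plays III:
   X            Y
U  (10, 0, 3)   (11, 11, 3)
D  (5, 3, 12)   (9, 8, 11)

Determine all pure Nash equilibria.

none

Check each profile: it is a Nash equilibrium iff no player can strictly gain by switching unilaterally.
(U, X, I): Agent 1 can switch to D (8 → 12). Not NE.
(U, X, II): Agent 2 can switch to Y (7 → 8). Not NE.
(U, X, III): Agent 2 can switch to Y (0 → 11). Not NE.
(U, Y, I): Agent 3 can switch to II (1 → 8). Not NE.
(U, Y, II): Agent 1 can switch to D (3 → 8). Not NE.
(U, Y, III): Agent 3 can switch to II (3 → 8). Not NE.
(D, X, I): Agent 2 can switch to Y (2 → 9). Not NE.
(D, X, II): Agent 1 can switch to U (5 → 9). Not NE.
(D, X, III): Agent 1 can switch to U (5 → 10). Not NE.
(D, Y, I): Agent 1 can switch to U (7 → 9). Not NE.
(D, Y, II): Agent 2 can switch to X (2 → 7). Not NE.
(D, Y, III): Agent 1 can switch to U (9 → 11). Not NE.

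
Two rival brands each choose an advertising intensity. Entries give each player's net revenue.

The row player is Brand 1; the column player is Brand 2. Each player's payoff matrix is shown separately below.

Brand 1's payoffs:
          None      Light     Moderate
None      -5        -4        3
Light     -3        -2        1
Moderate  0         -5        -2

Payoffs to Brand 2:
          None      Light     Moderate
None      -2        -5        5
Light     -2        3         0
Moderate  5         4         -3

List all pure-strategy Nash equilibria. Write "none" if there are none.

The pure Nash equilibria are (None, Moderate) and (Light, Light) and (Moderate, None).

Brand 1 against None: payoffs -5, -3, 0 → best response Moderate.
Brand 1 against Light: payoffs -4, -2, -5 → best response Light.
Brand 1 against Moderate: payoffs 3, 1, -2 → best response None.
Brand 2 against None: payoffs -2, -5, 5 → best response Moderate.
Brand 2 against Light: payoffs -2, 3, 0 → best response Light.
Brand 2 against Moderate: payoffs 5, 4, -3 → best response None.
Mutual best responses: (None, Moderate); (Light, Light); (Moderate, None).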